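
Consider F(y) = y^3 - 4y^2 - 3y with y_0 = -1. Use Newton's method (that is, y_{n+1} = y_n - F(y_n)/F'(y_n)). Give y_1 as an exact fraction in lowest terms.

-3/4

F'(y) = 3y^2 - 8y - 3.
F(-1) = -2, F'(-1) = 8, so y_1 = (-1) - (-2)/8 = -3/4.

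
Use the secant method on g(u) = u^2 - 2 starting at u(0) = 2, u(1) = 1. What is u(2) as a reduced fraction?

4/3

g(2) = 2, g(1) = -1. u(2) = 1 - (-1)·(1 - 2)/((-1) - 2) = 4/3.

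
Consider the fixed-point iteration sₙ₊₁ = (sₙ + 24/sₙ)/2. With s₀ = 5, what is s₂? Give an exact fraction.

s₁ = (5 + 24/5)/2 = 49/10.
s₂ = (49/10 + 24/(49/10))/2 = 4801/980.

4801/980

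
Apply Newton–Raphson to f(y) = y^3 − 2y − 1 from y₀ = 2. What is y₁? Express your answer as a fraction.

17/10

f'(y) = 3y^2 − 2.
f(2) = 3, f'(2) = 10, so y₁ = 2 − 3/10 = 17/10.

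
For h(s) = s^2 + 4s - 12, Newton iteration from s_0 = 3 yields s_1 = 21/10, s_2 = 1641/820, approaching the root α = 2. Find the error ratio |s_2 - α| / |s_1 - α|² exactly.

5/41

s_1 - α = 21/10 - 2 = 1/10, so |s_1 - α| = 1/10.
s_2 - α = 1641/820 - 2 = 1/820, so |s_2 - α| = 1/820.
|s_1 - α|² = 1/100.
Ratio = (1/820) / (1/100) = 5/41.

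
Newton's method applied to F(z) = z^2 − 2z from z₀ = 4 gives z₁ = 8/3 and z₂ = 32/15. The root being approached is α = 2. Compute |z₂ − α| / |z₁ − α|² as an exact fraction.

z₁ − α = 8/3 − 2 = 2/3, so |z₁ − α| = 2/3.
z₂ − α = 32/15 − 2 = 2/15, so |z₂ − α| = 2/15.
|z₁ − α|² = 4/9.
Ratio = (2/15) / (4/9) = 3/10.

3/10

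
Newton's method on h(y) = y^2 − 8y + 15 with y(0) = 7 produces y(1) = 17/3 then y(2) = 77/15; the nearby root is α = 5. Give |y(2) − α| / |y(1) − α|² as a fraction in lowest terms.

y(1) − α = 17/3 − 5 = 2/3, so |y(1) − α| = 2/3.
y(2) − α = 77/15 − 5 = 2/15, so |y(2) − α| = 2/15.
|y(1) − α|² = 4/9.
Ratio = (2/15) / (4/9) = 3/10.

3/10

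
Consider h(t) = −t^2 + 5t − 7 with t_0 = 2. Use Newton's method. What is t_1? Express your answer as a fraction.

3

h'(t) = −2t + 5.
h(2) = −1, h'(2) = 1, so t_1 = 2 − (−1)/1 = 3.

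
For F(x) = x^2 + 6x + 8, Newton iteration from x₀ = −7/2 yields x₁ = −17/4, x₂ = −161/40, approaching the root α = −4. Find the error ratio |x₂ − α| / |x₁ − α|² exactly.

x₁ − α = −17/4 − (−4) = −17/4 + 4 = −1/4, so |x₁ − α| = 1/4.
x₂ − α = −161/40 − (−4) = −161/40 + 4 = −1/40, so |x₂ − α| = 1/40.
|x₁ − α|² = 1/16.
Ratio = (1/40) / (1/16) = 2/5.

2/5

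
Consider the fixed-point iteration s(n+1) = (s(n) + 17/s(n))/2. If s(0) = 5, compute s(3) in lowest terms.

s(1) = (5 + 17/5)/2 = 21/5.
s(2) = (21/5 + 17/(21/5))/2 = 433/105.
s(3) = (433/105 + 17/(433/105))/2 = 187457/45465.

187457/45465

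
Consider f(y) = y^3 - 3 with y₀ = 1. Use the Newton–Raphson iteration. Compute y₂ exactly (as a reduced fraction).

331/225

f'(y) = 3y^2.
f(1) = -2, f'(1) = 3, so y₁ = 1 - (-2)/3 = 5/3.
f(5/3) = 44/27, f'(5/3) = 25/3, so y₂ = (5/3) - (44/27)/(25/3) = 331/225.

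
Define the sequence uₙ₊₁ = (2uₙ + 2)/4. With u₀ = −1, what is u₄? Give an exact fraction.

u₁ = (2·(−1) + 2)/4 = 0.
u₂ = (2·0 + 2)/4 = 1/2.
u₃ = (2·(1/2) + 2)/4 = 3/4.
u₄ = (2·(3/4) + 2)/4 = 7/8.

7/8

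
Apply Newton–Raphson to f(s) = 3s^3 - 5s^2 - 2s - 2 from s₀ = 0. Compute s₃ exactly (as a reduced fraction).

f'(s) = 9s^2 - 10s - 2.
f(0) = -2, f'(0) = -2, so s₁ = 0 - (-2)/(-2) = -1.
f(-1) = -8, f'(-1) = 17, so s₂ = (-1) - (-8)/17 = -9/17.
f(-9/17) = -13696/4913, f'(-9/17) = 1681/289, so s₃ = (-9/17) - (-13696/4913)/(1681/289) = -1433/28577.

-1433/28577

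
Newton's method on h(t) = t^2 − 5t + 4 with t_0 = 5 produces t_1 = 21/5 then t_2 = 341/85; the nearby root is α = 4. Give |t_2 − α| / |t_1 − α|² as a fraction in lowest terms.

t_1 − α = 21/5 − 4 = 1/5, so |t_1 − α| = 1/5.
t_2 − α = 341/85 − 4 = 1/85, so |t_2 − α| = 1/85.
|t_1 − α|² = 1/25.
Ratio = (1/85) / (1/25) = 5/17.

5/17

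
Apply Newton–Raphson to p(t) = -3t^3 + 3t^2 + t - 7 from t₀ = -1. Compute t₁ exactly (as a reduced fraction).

-8/7

p'(t) = -9t^2 + 6t + 1.
p(-1) = -2, p'(-1) = -14, so t₁ = (-1) - (-2)/(-14) = -8/7.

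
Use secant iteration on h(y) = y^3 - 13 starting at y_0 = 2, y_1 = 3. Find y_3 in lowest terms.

17593/7549

h(2) = -5, h(3) = 14. y_2 = 3 - 14·(3 - 2)/(14 - (-5)) = 43/19.
h(3) = 14, h(43/19) = -9660/6859. y_3 = (43/19) - (-9660/6859)·((43/19) - 3)/((-9660/6859) - 14) = 17593/7549.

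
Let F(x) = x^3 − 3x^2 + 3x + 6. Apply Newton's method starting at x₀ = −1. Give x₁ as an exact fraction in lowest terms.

−11/12

F'(x) = 3x^2 − 6x + 3.
F(−1) = −1, F'(−1) = 12, so x₁ = (−1) − (−1)/12 = −11/12.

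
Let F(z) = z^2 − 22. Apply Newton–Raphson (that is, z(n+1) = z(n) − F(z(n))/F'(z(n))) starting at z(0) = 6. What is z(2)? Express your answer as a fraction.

1633/348

F'(z) = 2z.
F(6) = 14, F'(6) = 12, so z(1) = 6 − 14/12 = 29/6.
F(29/6) = 49/36, F'(29/6) = 29/3, so z(2) = (29/6) − (49/36)/(29/3) = 1633/348.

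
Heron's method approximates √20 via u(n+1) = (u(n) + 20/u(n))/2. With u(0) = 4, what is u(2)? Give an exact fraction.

161/36

u(1) = (4 + 20/4)/2 = 9/2.
u(2) = (9/2 + 20/(9/2))/2 = 161/36.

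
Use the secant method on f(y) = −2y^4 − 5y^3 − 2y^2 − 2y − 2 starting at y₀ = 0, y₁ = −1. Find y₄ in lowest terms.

f(0) = −2, f(−1) = 1. y₂ = (−1) − 1·((−1) − 0)/(1 − (−2)) = −2/3.
f(−1) = 1, f(−2/3) = −38/81. y₃ = (−2/3) − (−38/81)·((−2/3) − (−1))/((−38/81) − 1) = −92/119.
f(−2/3) = −38/81, f(−92/119) = −10675226/200533921. y₄ = (−92/119) − (−10675226/200533921)·((−92/119) − (−2/3))/((−10675226/200533921) − (−38/81)) = −69932285/88889417.

−69932285/88889417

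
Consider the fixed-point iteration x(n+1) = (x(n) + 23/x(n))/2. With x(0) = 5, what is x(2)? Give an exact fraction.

x(1) = (5 + 23/5)/2 = 24/5.
x(2) = (24/5 + 23/(24/5))/2 = 1151/240.

1151/240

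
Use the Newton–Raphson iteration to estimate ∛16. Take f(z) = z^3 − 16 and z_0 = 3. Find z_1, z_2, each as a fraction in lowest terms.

f'(z) = 3z^2.
f(3) = 11, f'(3) = 27, so z_1 = 3 − 11/27 = 70/27.
f(70/27) = 28072/19683, f'(70/27) = 4900/243, so z_2 = (70/27) − (28072/19683)/(4900/243) = 250232/99225.

z_1 = 70/27, z_2 = 250232/99225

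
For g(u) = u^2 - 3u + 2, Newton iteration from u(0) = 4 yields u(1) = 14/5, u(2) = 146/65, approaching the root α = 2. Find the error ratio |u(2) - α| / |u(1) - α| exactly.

4/13

u(1) - α = 14/5 - 2 = 4/5, so |u(1) - α| = 4/5.
u(2) - α = 146/65 - 2 = 16/65, so |u(2) - α| = 16/65.
Ratio = (16/65) / (4/5) = 4/13.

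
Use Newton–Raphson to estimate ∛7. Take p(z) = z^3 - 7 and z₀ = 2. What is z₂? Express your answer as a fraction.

18215/9522

p'(z) = 3z^2.
p(2) = 1, p'(2) = 12, so z₁ = 2 - 1/12 = 23/12.
p(23/12) = 71/1728, p'(23/12) = 529/48, so z₂ = (23/12) - (71/1728)/(529/48) = 18215/9522.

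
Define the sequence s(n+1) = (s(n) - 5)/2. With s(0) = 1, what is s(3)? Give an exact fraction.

s(1) = (1 - 5)/2 = -2.
s(2) = ((-2) - 5)/2 = -7/2.
s(3) = ((-7/2) - 5)/2 = -17/4.

-17/4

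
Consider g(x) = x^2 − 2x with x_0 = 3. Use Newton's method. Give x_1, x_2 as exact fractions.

g'(x) = 2x − 2.
g(3) = 3, g'(3) = 4, so x_1 = 3 − 3/4 = 9/4.
g(9/4) = 9/16, g'(9/4) = 5/2, so x_2 = (9/4) − (9/16)/(5/2) = 81/40.

x_1 = 9/4, x_2 = 81/40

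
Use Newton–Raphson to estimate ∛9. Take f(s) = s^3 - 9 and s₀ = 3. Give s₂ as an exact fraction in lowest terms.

f'(s) = 3s^2.
f(3) = 18, f'(3) = 27, so s₁ = 3 - 18/27 = 7/3.
f(7/3) = 100/27, f'(7/3) = 49/3, so s₂ = (7/3) - (100/27)/(49/3) = 929/441.

929/441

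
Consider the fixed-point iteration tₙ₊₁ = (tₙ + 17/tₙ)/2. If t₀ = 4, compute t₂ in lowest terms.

t₁ = (4 + 17/4)/2 = 33/8.
t₂ = (33/8 + 17/(33/8))/2 = 2177/528.

2177/528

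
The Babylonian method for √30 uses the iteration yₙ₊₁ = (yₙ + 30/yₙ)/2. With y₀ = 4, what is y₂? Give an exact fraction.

y₁ = (4 + 30/4)/2 = 23/4.
y₂ = (23/4 + 30/(23/4))/2 = 1009/184.

1009/184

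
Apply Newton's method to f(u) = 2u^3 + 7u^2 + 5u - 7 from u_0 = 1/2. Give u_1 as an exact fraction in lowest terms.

37/54

f'(u) = 6u^2 + 14u + 5.
f(1/2) = -5/2, f'(1/2) = 27/2, so u_1 = (1/2) - (-5/2)/(27/2) = 37/54.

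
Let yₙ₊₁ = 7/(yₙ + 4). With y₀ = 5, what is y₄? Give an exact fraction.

y₁ = 7/(5 + 4) = 7/9.
y₂ = 7/(7/9 + 4) = 63/43.
y₃ = 7/(63/43 + 4) = 301/235.
y₄ = 7/(301/235 + 4) = 1645/1241.

1645/1241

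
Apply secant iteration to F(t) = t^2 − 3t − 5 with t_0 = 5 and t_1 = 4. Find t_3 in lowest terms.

F(5) = 5, F(4) = −1. t_2 = 4 − (−1)·(4 − 5)/((−1) − 5) = 25/6.
F(4) = −1, F(25/6) = −5/36. t_3 = (25/6) − (−5/36)·((25/6) − 4)/((−5/36) − (−1)) = 130/31.

130/31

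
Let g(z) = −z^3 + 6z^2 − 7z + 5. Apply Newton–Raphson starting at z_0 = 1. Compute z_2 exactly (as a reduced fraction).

g'(z) = −3z^2 + 12z − 7.
g(1) = 3, g'(1) = 2, so z_1 = 1 − 3/2 = −1/2.
g(−1/2) = 81/8, g'(−1/2) = −55/4, so z_2 = (−1/2) − (81/8)/(−55/4) = 13/55.

13/55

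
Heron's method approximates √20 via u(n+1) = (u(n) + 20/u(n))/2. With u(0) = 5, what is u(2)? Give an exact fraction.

161/36

u(1) = (5 + 20/5)/2 = 9/2.
u(2) = (9/2 + 20/(9/2))/2 = 161/36.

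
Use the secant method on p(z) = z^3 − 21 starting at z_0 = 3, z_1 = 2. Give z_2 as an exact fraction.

51/19

p(3) = 6, p(2) = −13. z_2 = 2 − (−13)·(2 − 3)/((−13) − 6) = 51/19.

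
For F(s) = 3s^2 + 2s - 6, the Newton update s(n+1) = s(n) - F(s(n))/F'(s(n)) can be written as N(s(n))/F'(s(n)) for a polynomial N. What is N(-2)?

F'(s) = 6s + 2.
N(s) = s·F'(s) - F(s) = s·(6s + 2) - (3s^2 + 2s - 6) = 3s^2 + 6.
N(-2) = 18.

18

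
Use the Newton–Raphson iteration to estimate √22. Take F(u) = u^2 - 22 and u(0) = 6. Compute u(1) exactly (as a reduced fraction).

29/6

F'(u) = 2u.
F(6) = 14, F'(6) = 12, so u(1) = 6 - 14/12 = 29/6.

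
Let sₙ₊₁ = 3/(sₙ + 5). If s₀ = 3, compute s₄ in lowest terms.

s₁ = 3/(3 + 5) = 3/8.
s₂ = 3/(3/8 + 5) = 24/43.
s₃ = 3/(24/43 + 5) = 129/239.
s₄ = 3/(129/239 + 5) = 717/1324.

717/1324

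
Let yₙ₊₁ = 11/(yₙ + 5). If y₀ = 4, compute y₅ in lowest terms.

y₁ = 11/(4 + 5) = 11/9.
y₂ = 11/(11/9 + 5) = 99/56.
y₃ = 11/(99/56 + 5) = 616/379.
y₄ = 11/(616/379 + 5) = 4169/2511.
y₅ = 11/(4169/2511 + 5) = 27621/16724.

27621/16724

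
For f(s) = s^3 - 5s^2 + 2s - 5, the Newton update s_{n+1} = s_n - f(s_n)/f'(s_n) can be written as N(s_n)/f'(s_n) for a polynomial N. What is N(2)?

f'(s) = 3s^2 - 10s + 2.
N(s) = s·f'(s) - f(s) = s·(3s^2 - 10s + 2) - (s^3 - 5s^2 + 2s - 5) = 2s^3 - 5s^2 + 5.
N(2) = 1.

1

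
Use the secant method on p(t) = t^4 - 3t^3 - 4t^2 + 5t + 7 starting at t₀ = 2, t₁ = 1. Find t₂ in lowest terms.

19/13

p(2) = -7, p(1) = 6. t₂ = 1 - 6·(1 - 2)/(6 - (-7)) = 19/13.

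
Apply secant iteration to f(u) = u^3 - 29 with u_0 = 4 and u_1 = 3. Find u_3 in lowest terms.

f(4) = 35, f(3) = -2. u_2 = 3 - (-2)·(3 - 4)/((-2) - 35) = 113/37.
f(3) = -2, f(113/37) = -26040/50653. u_3 = (113/37) - (-26040/50653)·((113/37) - 3)/((-26040/50653) - (-2)) = 115637/37633.

115637/37633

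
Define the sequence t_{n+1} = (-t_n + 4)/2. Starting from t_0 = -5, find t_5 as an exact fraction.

t_1 = (-(-5) + 4)/2 = 9/2.
t_2 = (-(9/2) + 4)/2 = -1/4.
t_3 = (-(-1/4) + 4)/2 = 17/8.
t_4 = (-(17/8) + 4)/2 = 15/16.
t_5 = (-(15/16) + 4)/2 = 49/32.

49/32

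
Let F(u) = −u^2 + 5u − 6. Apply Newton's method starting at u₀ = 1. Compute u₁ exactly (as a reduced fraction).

F'(u) = −2u + 5.
F(1) = −2, F'(1) = 3, so u₁ = 1 − (−2)/3 = 5/3.

5/3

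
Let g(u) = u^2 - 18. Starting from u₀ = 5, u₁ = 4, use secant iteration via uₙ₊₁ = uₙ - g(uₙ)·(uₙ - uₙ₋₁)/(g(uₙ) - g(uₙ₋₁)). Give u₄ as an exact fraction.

11960/2819

g(5) = 7, g(4) = -2. u₂ = 4 - (-2)·(4 - 5)/((-2) - 7) = 38/9.
g(4) = -2, g(38/9) = -14/81. u₃ = (38/9) - (-14/81)·((38/9) - 4)/((-14/81) - (-2)) = 157/37.
g(38/9) = -14/81, g(157/37) = 7/1369. u₄ = (157/37) - (7/1369)·((157/37) - (38/9))/((7/1369) - (-14/81)) = 11960/2819.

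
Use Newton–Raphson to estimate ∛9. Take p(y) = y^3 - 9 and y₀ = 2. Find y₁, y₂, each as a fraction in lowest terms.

p'(y) = 3y^2.
p(2) = -1, p'(2) = 12, so y₁ = 2 - (-1)/12 = 25/12.
p(25/12) = 73/1728, p'(25/12) = 625/48, so y₂ = (25/12) - (73/1728)/(625/48) = 23401/11250.

y₁ = 25/12, y₂ = 23401/11250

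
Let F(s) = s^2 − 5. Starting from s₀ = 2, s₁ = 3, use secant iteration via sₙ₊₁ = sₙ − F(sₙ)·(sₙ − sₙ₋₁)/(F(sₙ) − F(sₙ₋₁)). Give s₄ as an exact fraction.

F(2) = −1, F(3) = 4. s₂ = 3 − 4·(3 − 2)/(4 − (−1)) = 11/5.
F(3) = 4, F(11/5) = −4/25. s₃ = (11/5) − (−4/25)·((11/5) − 3)/((−4/25) − 4) = 29/13.
F(11/5) = −4/25, F(29/13) = −4/169. s₄ = (29/13) − (−4/169)·((29/13) − (11/5))/((−4/169) − (−4/25)) = 161/72.

161/72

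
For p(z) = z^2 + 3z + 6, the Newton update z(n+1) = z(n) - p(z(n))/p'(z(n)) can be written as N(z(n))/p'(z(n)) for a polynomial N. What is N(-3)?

3

p'(z) = 2z + 3.
N(z) = z·p'(z) - p(z) = z·(2z + 3) - (z^2 + 3z + 6) = z^2 - 6.
N(-3) = 3.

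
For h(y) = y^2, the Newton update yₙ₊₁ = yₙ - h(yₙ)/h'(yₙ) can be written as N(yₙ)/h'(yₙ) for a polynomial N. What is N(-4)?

h'(y) = 2y.
N(y) = y·h'(y) - h(y) = y·(2y) - (y^2) = y^2.
N(-4) = 16.

16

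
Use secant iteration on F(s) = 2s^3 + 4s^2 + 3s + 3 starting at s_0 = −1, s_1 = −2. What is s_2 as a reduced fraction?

F(−1) = 2, F(−2) = −3. s_2 = (−2) − (−3)·((−2) − (−1))/((−3) − 2) = −7/5.

−7/5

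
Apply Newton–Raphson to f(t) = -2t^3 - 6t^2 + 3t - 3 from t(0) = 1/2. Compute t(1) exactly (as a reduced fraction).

-2/9

f'(t) = -6t^2 - 12t + 3.
f(1/2) = -13/4, f'(1/2) = -9/2, so t(1) = (1/2) - (-13/4)/(-9/2) = -2/9.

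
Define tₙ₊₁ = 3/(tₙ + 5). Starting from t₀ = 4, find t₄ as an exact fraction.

t₁ = 3/(4 + 5) = 1/3.
t₂ = 3/(1/3 + 5) = 9/16.
t₃ = 3/(9/16 + 5) = 48/89.
t₄ = 3/(48/89 + 5) = 267/493.

267/493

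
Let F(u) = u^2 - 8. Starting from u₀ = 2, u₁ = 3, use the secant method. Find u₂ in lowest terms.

14/5

F(2) = -4, F(3) = 1. u₂ = 3 - 1·(3 - 2)/(1 - (-4)) = 14/5.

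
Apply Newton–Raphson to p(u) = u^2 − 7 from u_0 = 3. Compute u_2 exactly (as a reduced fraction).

127/48

p'(u) = 2u.
p(3) = 2, p'(3) = 6, so u_1 = 3 − 2/6 = 8/3.
p(8/3) = 1/9, p'(8/3) = 16/3, so u_2 = (8/3) − (1/9)/(16/3) = 127/48.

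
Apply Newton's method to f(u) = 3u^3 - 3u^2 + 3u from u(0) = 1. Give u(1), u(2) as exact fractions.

f'(u) = 9u^2 - 6u + 3.
f(1) = 3, f'(1) = 6, so u(1) = 1 - 3/6 = 1/2.
f(1/2) = 9/8, f'(1/2) = 9/4, so u(2) = (1/2) - (9/8)/(9/4) = 0.

u(1) = 1/2, u(2) = 0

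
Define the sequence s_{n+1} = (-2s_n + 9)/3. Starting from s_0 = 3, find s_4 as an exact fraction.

s_1 = (-2·3 + 9)/3 = 1.
s_2 = (-2·1 + 9)/3 = 7/3.
s_3 = (-2·(7/3) + 9)/3 = 13/9.
s_4 = (-2·(13/9) + 9)/3 = 55/27.

55/27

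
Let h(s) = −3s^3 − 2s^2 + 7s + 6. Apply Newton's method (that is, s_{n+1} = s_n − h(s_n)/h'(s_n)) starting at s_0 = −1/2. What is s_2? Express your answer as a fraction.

h'(s) = −9s^2 − 4s + 7.
h(−1/2) = 19/8, h'(−1/2) = 27/4, so s_1 = (−1/2) − (19/8)/(27/4) = −23/27.
h(−23/27) = 2888/6561, h'(−23/27) = 314/81, so s_2 = (−23/27) − (2888/6561)/(314/81) = −12277/12717.

−12277/12717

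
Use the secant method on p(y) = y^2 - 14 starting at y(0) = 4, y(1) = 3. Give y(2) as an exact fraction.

26/7

p(4) = 2, p(3) = -5. y(2) = 3 - (-5)·(3 - 4)/((-5) - 2) = 26/7.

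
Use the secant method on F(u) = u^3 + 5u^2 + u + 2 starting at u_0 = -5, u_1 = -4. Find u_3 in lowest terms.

-21898/4463

F(-5) = -3, F(-4) = 14. u_2 = (-4) - 14·((-4) - (-5))/(14 - (-3)) = -82/17.
F(-4) = 14, F(-82/17) = 6300/4913. u_3 = (-82/17) - (6300/4913)·((-82/17) - (-4))/((6300/4913) - 14) = -21898/4463.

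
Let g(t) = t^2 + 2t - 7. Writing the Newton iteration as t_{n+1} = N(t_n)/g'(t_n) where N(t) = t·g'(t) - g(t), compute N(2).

11

g'(t) = 2t + 2.
N(t) = t·g'(t) - g(t) = t·(2t + 2) - (t^2 + 2t - 7) = t^2 + 7.
N(2) = 11.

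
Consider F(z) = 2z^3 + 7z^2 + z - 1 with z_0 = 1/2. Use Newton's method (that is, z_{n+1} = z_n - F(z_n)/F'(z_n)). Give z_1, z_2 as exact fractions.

F'(z) = 6z^2 + 14z + 1.
F(1/2) = 3/2, F'(1/2) = 19/2, so z_1 = (1/2) - (3/2)/(19/2) = 13/38.
F(13/38) = 1656/6859, F'(13/38) = 4687/722, so z_2 = (13/38) - (1656/6859)/(4687/722) = 54307/178106.

z_1 = 13/38, z_2 = 54307/178106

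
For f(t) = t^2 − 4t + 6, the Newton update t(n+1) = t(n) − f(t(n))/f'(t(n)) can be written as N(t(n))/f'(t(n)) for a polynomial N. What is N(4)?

10

f'(t) = 2t − 4.
N(t) = t·f'(t) − f(t) = t·(2t − 4) − (t^2 − 4t + 6) = t^2 − 6.
N(4) = 10.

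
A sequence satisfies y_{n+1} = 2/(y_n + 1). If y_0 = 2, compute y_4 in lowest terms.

y_1 = 2/(2 + 1) = 2/3.
y_2 = 2/(2/3 + 1) = 6/5.
y_3 = 2/(6/5 + 1) = 10/11.
y_4 = 2/(10/11 + 1) = 22/21.

22/21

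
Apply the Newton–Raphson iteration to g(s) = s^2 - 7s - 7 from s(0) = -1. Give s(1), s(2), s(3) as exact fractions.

s(1) = -8/9, s(2) = -631/711, s(3) = -3936808/4435929

g'(s) = 2s - 7.
g(-1) = 1, g'(-1) = -9, so s(1) = (-1) - 1/(-9) = -8/9.
g(-8/9) = 1/81, g'(-8/9) = -79/9, so s(2) = (-8/9) - (1/81)/(-79/9) = -631/711.
g(-631/711) = 1/505521, g'(-631/711) = -6239/711, so s(3) = (-631/711) - (1/505521)/(-6239/711) = -3936808/4435929.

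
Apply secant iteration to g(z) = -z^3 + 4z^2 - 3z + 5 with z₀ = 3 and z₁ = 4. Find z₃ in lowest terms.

g(3) = 5, g(4) = -7. z₂ = 4 - (-7)·(4 - 3)/((-7) - 5) = 41/12.
g(4) = -7, g(41/12) = 2695/1728. z₃ = (41/12) - (2695/1728)·((41/12) - 4)/((2695/1728) - (-7)) = 7444/2113.

7444/2113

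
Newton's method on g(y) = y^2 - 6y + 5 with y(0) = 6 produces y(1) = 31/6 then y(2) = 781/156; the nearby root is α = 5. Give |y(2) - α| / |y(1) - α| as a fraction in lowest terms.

1/26

y(1) - α = 31/6 - 5 = 1/6, so |y(1) - α| = 1/6.
y(2) - α = 781/156 - 5 = 1/156, so |y(2) - α| = 1/156.
Ratio = (1/156) / (1/6) = 1/26.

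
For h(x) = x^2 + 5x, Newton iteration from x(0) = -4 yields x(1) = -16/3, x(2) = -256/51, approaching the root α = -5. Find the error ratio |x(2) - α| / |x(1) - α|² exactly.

x(1) - α = -16/3 - (-5) = -16/3 + 5 = -1/3, so |x(1) - α| = 1/3.
x(2) - α = -256/51 - (-5) = -256/51 + 5 = -1/51, so |x(2) - α| = 1/51.
|x(1) - α|² = 1/9.
Ratio = (1/51) / (1/9) = 3/17.

3/17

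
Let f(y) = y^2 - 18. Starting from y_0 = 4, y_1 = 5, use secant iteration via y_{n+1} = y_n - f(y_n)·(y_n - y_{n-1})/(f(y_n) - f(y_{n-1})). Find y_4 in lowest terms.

13411/3161

f(4) = -2, f(5) = 7. y_2 = 5 - 7·(5 - 4)/(7 - (-2)) = 38/9.
f(5) = 7, f(38/9) = -14/81. y_3 = (38/9) - (-14/81)·((38/9) - 5)/((-14/81) - 7) = 352/83.
f(38/9) = -14/81, f(352/83) = -98/6889. y_4 = (352/83) - (-98/6889)·((352/83) - (38/9))/((-98/6889) - (-14/81)) = 13411/3161.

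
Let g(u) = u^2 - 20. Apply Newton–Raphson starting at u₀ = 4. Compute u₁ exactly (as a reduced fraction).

g'(u) = 2u.
g(4) = -4, g'(4) = 8, so u₁ = 4 - (-4)/8 = 9/2.

9/2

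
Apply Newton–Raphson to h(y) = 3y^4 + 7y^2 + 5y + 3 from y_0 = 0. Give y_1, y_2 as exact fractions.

h'(y) = 12y^3 + 14y + 5.
h(0) = 3, h'(0) = 5, so y_1 = 0 − 3/5 = −3/5.
h(−3/5) = 1818/625, h'(−3/5) = −749/125, so y_2 = (−3/5) − (1818/625)/(−749/125) = −429/3745.

y_1 = −3/5, y_2 = −429/3745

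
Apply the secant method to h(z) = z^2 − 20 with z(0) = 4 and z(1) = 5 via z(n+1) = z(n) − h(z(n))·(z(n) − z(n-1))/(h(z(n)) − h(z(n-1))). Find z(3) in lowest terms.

h(4) = −4, h(5) = 5. z(2) = 5 − 5·(5 − 4)/(5 − (−4)) = 40/9.
h(5) = 5, h(40/9) = −20/81. z(3) = (40/9) − (−20/81)·((40/9) − 5)/((−20/81) − 5) = 76/17.

76/17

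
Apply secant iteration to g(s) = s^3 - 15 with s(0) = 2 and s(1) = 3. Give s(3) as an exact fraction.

6395/2613

g(2) = -7, g(3) = 12. s(2) = 3 - 12·(3 - 2)/(12 - (-7)) = 45/19.
g(3) = 12, g(45/19) = -11760/6859. s(3) = (45/19) - (-11760/6859)·((45/19) - 3)/((-11760/6859) - 12) = 6395/2613.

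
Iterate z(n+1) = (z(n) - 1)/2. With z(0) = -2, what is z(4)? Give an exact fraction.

-17/16

z(1) = ((-2) - 1)/2 = -3/2.
z(2) = ((-3/2) - 1)/2 = -5/4.
z(3) = ((-5/4) - 1)/2 = -9/8.
z(4) = ((-9/8) - 1)/2 = -17/16.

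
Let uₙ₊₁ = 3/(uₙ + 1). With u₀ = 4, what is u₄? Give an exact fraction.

u₁ = 3/(4 + 1) = 3/5.
u₂ = 3/(3/5 + 1) = 15/8.
u₃ = 3/(15/8 + 1) = 24/23.
u₄ = 3/(24/23 + 1) = 69/47.

69/47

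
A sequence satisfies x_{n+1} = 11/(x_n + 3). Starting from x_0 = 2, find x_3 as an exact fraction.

x_1 = 11/(2 + 3) = 11/5.
x_2 = 11/(11/5 + 3) = 55/26.
x_3 = 11/(55/26 + 3) = 286/133.

286/133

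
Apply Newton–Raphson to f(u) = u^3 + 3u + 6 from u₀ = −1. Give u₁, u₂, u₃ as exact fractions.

f'(u) = 3u^2 + 3.
f(−1) = 2, f'(−1) = 6, so u₁ = (−1) − 2/6 = −4/3.
f(−4/3) = −10/27, f'(−4/3) = 25/3, so u₂ = (−4/3) − (−10/27)/(25/3) = −58/45.
f(−58/45) = −712/91125, f'(−58/45) = 5389/675, so u₃ = (−58/45) − (−712/91125)/(5389/675) = −936974/727515.

u₁ = −4/3, u₂ = −58/45, u₃ = −936974/727515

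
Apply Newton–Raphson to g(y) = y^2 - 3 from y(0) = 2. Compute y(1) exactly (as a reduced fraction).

7/4

g'(y) = 2y.
g(2) = 1, g'(2) = 4, so y(1) = 2 - 1/4 = 7/4.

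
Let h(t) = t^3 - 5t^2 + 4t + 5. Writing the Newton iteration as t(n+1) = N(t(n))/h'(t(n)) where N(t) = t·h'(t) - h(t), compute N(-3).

-104

h'(t) = 3t^2 - 10t + 4.
N(t) = t·h'(t) - h(t) = t·(3t^2 - 10t + 4) - (t^3 - 5t^2 + 4t + 5) = 2t^3 - 5t^2 - 5.
N(-3) = -104.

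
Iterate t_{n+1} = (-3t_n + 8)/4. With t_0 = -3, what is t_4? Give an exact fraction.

-43/256

t_1 = (-3·(-3) + 8)/4 = 17/4.
t_2 = (-3·(17/4) + 8)/4 = -19/16.
t_3 = (-3·(-19/16) + 8)/4 = 185/64.
t_4 = (-3·(185/64) + 8)/4 = -43/256.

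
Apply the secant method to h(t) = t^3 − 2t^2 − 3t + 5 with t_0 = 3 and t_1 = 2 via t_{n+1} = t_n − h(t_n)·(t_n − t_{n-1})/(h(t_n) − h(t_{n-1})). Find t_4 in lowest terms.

h(3) = 5, h(2) = −1. t_2 = 2 − (−1)·(2 − 3)/((−1) − 5) = 13/6.
h(2) = −1, h(13/6) = −155/216. t_3 = (13/6) − (−155/216)·((13/6) − 2)/((−155/216) − (−1)) = 158/61.
h(13/6) = −155/216, h(158/61) = 269855/226981. t_4 = (158/61) − (269855/226981)·((158/61) − (13/6))/((269855/226981) − (−155/216)) = 1402706/603037.

1402706/603037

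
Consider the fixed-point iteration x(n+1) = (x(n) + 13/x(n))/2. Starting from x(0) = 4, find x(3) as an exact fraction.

5597777/1552544

x(1) = (4 + 13/4)/2 = 29/8.
x(2) = (29/8 + 13/(29/8))/2 = 1673/464.
x(3) = (1673/464 + 13/(1673/464))/2 = 5597777/1552544.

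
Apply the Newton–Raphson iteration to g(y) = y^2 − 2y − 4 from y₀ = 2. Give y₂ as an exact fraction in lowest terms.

10/3

g'(y) = 2y − 2.
g(2) = −4, g'(2) = 2, so y₁ = 2 − (−4)/2 = 4.
g(4) = 4, g'(4) = 6, so y₂ = 4 − 4/6 = 10/3.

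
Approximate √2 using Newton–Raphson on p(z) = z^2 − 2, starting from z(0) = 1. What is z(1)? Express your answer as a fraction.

p'(z) = 2z.
p(1) = −1, p'(1) = 2, so z(1) = 1 − (−1)/2 = 3/2.

3/2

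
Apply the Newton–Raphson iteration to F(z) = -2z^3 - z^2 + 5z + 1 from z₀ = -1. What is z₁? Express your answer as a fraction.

2

F'(z) = -6z^2 - 2z + 5.
F(-1) = -3, F'(-1) = 1, so z₁ = (-1) - (-3)/1 = 2.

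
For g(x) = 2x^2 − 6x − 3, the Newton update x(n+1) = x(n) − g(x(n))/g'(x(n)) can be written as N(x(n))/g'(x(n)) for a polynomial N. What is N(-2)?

g'(x) = 4x − 6.
N(x) = x·g'(x) − g(x) = x·(4x − 6) − (2x^2 − 6x − 3) = 2x^2 + 3.
N(-2) = 11.

11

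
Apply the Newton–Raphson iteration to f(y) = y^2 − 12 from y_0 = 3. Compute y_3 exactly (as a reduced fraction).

f'(y) = 2y.
f(3) = −3, f'(3) = 6, so y_1 = 3 − (−3)/6 = 7/2.
f(7/2) = 1/4, f'(7/2) = 7, so y_2 = (7/2) − (1/4)/7 = 97/28.
f(97/28) = 1/784, f'(97/28) = 97/14, so y_3 = (97/28) − (1/784)/(97/14) = 18817/5432.

18817/5432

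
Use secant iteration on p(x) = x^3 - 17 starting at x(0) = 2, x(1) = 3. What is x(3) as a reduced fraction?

20801/8137

p(2) = -9, p(3) = 10. x(2) = 3 - 10·(3 - 2)/(10 - (-9)) = 47/19.
p(3) = 10, p(47/19) = -12780/6859. x(3) = (47/19) - (-12780/6859)·((47/19) - 3)/((-12780/6859) - 10) = 20801/8137.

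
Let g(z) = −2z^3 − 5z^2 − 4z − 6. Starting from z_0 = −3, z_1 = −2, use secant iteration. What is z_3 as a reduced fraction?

g(−3) = 15, g(−2) = −2. z_2 = (−2) − (−2)·((−2) − (−3))/((−2) − 15) = −36/17.
g(−2) = −2, g(−36/17) = −4710/4913. z_3 = (−36/17) − (−4710/4913)·((−36/17) − (−2))/((−4710/4913) − (−2)) = −2847/1279.

−2847/1279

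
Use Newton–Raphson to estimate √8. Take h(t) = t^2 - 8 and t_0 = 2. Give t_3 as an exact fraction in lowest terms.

577/204

h'(t) = 2t.
h(2) = -4, h'(2) = 4, so t_1 = 2 - (-4)/4 = 3.
h(3) = 1, h'(3) = 6, so t_2 = 3 - 1/6 = 17/6.
h(17/6) = 1/36, h'(17/6) = 17/3, so t_3 = (17/6) - (1/36)/(17/3) = 577/204.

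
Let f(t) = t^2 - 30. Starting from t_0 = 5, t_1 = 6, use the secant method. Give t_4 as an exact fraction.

f(5) = -5, f(6) = 6. t_2 = 6 - 6·(6 - 5)/(6 - (-5)) = 60/11.
f(6) = 6, f(60/11) = -30/121. t_3 = (60/11) - (-30/121)·((60/11) - 6)/((-30/121) - 6) = 115/21.
f(60/11) = -30/121, f(115/21) = -5/441. t_4 = (115/21) - (-5/441)·((115/21) - (60/11))/((-5/441) - (-30/121)) = 2766/505.

2766/505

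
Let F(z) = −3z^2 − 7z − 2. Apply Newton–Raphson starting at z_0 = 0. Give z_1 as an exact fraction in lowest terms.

−2/7

F'(z) = −6z − 7.
F(0) = −2, F'(0) = −7, so z_1 = 0 − (−2)/(−7) = −2/7.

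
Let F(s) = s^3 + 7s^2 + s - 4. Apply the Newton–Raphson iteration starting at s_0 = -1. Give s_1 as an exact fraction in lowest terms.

-9/10

F'(s) = 3s^2 + 14s + 1.
F(-1) = 1, F'(-1) = -10, so s_1 = (-1) - 1/(-10) = -9/10.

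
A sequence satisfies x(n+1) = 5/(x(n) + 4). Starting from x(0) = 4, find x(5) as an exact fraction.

4685/4688

x(1) = 5/(4 + 4) = 5/8.
x(2) = 5/(5/8 + 4) = 40/37.
x(3) = 5/(40/37 + 4) = 185/188.
x(4) = 5/(185/188 + 4) = 940/937.
x(5) = 5/(940/937 + 4) = 4685/4688.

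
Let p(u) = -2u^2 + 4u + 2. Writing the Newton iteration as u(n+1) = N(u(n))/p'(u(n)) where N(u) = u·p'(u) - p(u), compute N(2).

p'(u) = -4u + 4.
N(u) = u·p'(u) - p(u) = u·(-4u + 4) - (-2u^2 + 4u + 2) = -2u^2 - 2.
N(2) = -10.

-10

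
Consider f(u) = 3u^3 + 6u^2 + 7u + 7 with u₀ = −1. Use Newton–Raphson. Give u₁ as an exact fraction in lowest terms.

−7/4

f'(u) = 9u^2 + 12u + 7.
f(−1) = 3, f'(−1) = 4, so u₁ = (−1) − 3/4 = −7/4.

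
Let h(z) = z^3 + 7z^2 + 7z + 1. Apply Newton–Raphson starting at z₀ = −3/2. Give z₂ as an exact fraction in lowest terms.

h'(z) = 3z^2 + 14z + 7.
h(−3/2) = 23/8, h'(−3/2) = −29/4, so z₁ = (−3/2) − (23/8)/(−29/4) = −32/29.
h(−32/29) = 11109/24389, h'(−32/29) = −4033/841, so z₂ = (−32/29) − (11109/24389)/(−4033/841) = −117947/116957.

−117947/116957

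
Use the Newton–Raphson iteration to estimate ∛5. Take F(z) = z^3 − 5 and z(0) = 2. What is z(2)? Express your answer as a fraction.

F'(z) = 3z^2.
F(2) = 3, F'(2) = 12, so z(1) = 2 − 3/12 = 7/4.
F(7/4) = 23/64, F'(7/4) = 147/16, so z(2) = (7/4) − (23/64)/(147/16) = 503/294.

503/294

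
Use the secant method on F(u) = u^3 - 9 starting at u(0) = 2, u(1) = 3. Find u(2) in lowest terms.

39/19

F(2) = -1, F(3) = 18. u(2) = 3 - 18·(3 - 2)/(18 - (-1)) = 39/19.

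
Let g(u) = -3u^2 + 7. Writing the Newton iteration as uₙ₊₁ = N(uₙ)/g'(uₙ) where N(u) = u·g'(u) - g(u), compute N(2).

g'(u) = -6u.
N(u) = u·g'(u) - g(u) = u·(-6u) - (-3u^2 + 7) = -3u^2 - 7.
N(2) = -19.

-19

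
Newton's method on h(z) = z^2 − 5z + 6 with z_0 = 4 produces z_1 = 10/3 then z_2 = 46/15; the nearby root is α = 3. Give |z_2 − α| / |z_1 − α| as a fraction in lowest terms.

z_1 − α = 10/3 − 3 = 1/3, so |z_1 − α| = 1/3.
z_2 − α = 46/15 − 3 = 1/15, so |z_2 − α| = 1/15.
Ratio = (1/15) / (1/3) = 1/5.

1/5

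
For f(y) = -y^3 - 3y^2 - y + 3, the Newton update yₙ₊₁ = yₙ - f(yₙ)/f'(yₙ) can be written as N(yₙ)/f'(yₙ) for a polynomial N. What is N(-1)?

-4

f'(y) = -3y^2 - 6y - 1.
N(y) = y·f'(y) - f(y) = y·(-3y^2 - 6y - 1) - (-y^3 - 3y^2 - y + 3) = -2y^3 - 3y^2 - 3.
N(-1) = -4.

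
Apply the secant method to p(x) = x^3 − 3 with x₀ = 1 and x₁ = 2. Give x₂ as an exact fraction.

p(1) = −2, p(2) = 5. x₂ = 2 − 5·(2 − 1)/(5 − (−2)) = 9/7.

9/7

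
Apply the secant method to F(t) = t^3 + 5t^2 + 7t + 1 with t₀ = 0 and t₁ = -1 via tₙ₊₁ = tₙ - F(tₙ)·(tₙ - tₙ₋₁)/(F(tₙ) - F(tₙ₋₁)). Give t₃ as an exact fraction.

F(0) = 1, F(-1) = -2. t₂ = (-1) - (-2)·((-1) - 0)/((-2) - 1) = -1/3.
F(-1) = -2, F(-1/3) = -22/27. t₃ = (-1/3) - (-22/27)·((-1/3) - (-1))/((-22/27) - (-2)) = 1/8.

1/8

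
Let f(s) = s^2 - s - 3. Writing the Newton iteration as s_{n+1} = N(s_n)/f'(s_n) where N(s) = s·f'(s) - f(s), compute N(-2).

f'(s) = 2s - 1.
N(s) = s·f'(s) - f(s) = s·(2s - 1) - (s^2 - s - 3) = s^2 + 3.
N(-2) = 7.

7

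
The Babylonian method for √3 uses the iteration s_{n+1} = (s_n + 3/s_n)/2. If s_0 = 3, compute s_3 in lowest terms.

s_1 = (3 + 3/3)/2 = 2.
s_2 = (2 + 3/2)/2 = 7/4.
s_3 = (7/4 + 3/(7/4))/2 = 97/56.

97/56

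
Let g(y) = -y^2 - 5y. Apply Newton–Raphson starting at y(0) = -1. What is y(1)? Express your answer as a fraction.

1/3

g'(y) = -2y - 5.
g(-1) = 4, g'(-1) = -3, so y(1) = (-1) - 4/(-3) = 1/3.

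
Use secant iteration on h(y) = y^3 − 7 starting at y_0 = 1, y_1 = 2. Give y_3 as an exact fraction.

1045/547

h(1) = −6, h(2) = 1. y_2 = 2 − 1·(2 − 1)/(1 − (−6)) = 13/7.
h(2) = 1, h(13/7) = −204/343. y_3 = (13/7) − (−204/343)·((13/7) − 2)/((−204/343) − 1) = 1045/547.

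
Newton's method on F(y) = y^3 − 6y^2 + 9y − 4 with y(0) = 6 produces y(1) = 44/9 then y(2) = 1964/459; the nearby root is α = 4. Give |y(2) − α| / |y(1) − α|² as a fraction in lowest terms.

y(1) − α = 44/9 − 4 = 8/9, so |y(1) − α| = 8/9.
y(2) − α = 1964/459 − 4 = 128/459, so |y(2) − α| = 128/459.
|y(1) − α|² = 64/81.
Ratio = (128/459) / (64/81) = 6/17.

6/17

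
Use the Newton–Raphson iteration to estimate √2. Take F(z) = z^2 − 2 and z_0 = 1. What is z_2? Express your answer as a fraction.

17/12

F'(z) = 2z.
F(1) = −1, F'(1) = 2, so z_1 = 1 − (−1)/2 = 3/2.
F(3/2) = 1/4, F'(3/2) = 3, so z_2 = (3/2) − (1/4)/3 = 17/12.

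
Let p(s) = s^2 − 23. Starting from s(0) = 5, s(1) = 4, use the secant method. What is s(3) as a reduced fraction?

379/79

p(5) = 2, p(4) = −7. s(2) = 4 − (−7)·(4 − 5)/((−7) − 2) = 43/9.
p(4) = −7, p(43/9) = −14/81. s(3) = (43/9) − (−14/81)·((43/9) − 4)/((−14/81) − (−7)) = 379/79.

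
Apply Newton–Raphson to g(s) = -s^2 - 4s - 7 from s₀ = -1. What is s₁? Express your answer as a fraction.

g'(s) = -2s - 4.
g(-1) = -4, g'(-1) = -2, so s₁ = (-1) - (-4)/(-2) = -3.

-3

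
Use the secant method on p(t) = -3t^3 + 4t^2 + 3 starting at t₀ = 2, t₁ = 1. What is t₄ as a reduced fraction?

p(2) = -5, p(1) = 4. t₂ = 1 - 4·(1 - 2)/(4 - (-5)) = 13/9.
p(1) = 4, p(13/9) = 560/243. t₃ = (13/9) - (560/243)·((13/9) - 1)/((560/243) - 4) = 211/103.
p(13/9) = 560/243, p(211/103) = -6560960/1092727. t₄ = (211/103) - (-6560960/1092727)·((211/103) - (13/9))/((-6560960/1092727) - (560/243)) = 1270163/787943.

1270163/787943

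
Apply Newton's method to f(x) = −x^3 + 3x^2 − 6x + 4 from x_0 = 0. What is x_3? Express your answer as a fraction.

136754/136755

f'(x) = −3x^2 + 6x − 6.
f(0) = 4, f'(0) = −6, so x_1 = 0 − 4/(−6) = 2/3.
f(2/3) = 28/27, f'(2/3) = −10/3, so x_2 = (2/3) − (28/27)/(−10/3) = 44/45.
f(44/45) = 6076/91125, f'(44/45) = −2026/675, so x_3 = (44/45) − (6076/91125)/(−2026/675) = 136754/136755.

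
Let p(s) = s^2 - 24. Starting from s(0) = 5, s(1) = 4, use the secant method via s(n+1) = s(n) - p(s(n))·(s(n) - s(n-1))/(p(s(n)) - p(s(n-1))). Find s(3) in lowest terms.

p(5) = 1, p(4) = -8. s(2) = 4 - (-8)·(4 - 5)/((-8) - 1) = 44/9.
p(4) = -8, p(44/9) = -8/81. s(3) = (44/9) - (-8/81)·((44/9) - 4)/((-8/81) - (-8)) = 49/10.

49/10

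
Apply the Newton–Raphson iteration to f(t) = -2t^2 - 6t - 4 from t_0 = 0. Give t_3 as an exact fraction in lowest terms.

-254/255

f'(t) = -4t - 6.
f(0) = -4, f'(0) = -6, so t_1 = 0 - (-4)/(-6) = -2/3.
f(-2/3) = -8/9, f'(-2/3) = -10/3, so t_2 = (-2/3) - (-8/9)/(-10/3) = -14/15.
f(-14/15) = -32/225, f'(-14/15) = -34/15, so t_3 = (-14/15) - (-32/225)/(-34/15) = -254/255.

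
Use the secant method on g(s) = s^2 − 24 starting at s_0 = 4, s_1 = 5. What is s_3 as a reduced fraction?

436/89

g(4) = −8, g(5) = 1. s_2 = 5 − 1·(5 − 4)/(1 − (−8)) = 44/9.
g(5) = 1, g(44/9) = −8/81. s_3 = (44/9) − (−8/81)·((44/9) − 5)/((−8/81) − 1) = 436/89.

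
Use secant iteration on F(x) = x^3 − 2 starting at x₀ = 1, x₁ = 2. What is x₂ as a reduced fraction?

F(1) = −1, F(2) = 6. x₂ = 2 − 6·(2 − 1)/(6 − (−1)) = 8/7.

8/7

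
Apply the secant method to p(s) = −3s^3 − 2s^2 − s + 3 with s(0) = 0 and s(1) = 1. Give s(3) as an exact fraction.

25/37

p(0) = 3, p(1) = −3. s(2) = 1 − (−3)·(1 − 0)/((−3) − 3) = 1/2.
p(1) = −3, p(1/2) = 13/8. s(3) = (1/2) − (13/8)·((1/2) − 1)/((13/8) − (−3)) = 25/37.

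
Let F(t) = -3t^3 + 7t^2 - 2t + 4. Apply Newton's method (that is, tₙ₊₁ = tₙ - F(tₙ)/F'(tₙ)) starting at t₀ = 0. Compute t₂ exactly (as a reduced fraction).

F'(t) = -9t^2 + 14t - 2.
F(0) = 4, F'(0) = -2, so t₁ = 0 - 4/(-2) = 2.
F(2) = 4, F'(2) = -10, so t₂ = 2 - 4/(-10) = 12/5.

12/5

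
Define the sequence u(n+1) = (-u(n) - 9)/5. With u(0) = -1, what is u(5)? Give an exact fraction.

u(1) = (-(-1) - 9)/5 = -8/5.
u(2) = (-(-8/5) - 9)/5 = -37/25.
u(3) = (-(-37/25) - 9)/5 = -188/125.
u(4) = (-(-188/125) - 9)/5 = -937/625.
u(5) = (-(-937/625) - 9)/5 = -4688/3125.

-4688/3125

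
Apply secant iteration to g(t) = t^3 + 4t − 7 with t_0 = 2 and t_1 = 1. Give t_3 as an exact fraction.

1159/917

g(2) = 9, g(1) = −2. t_2 = 1 − (−2)·(1 − 2)/((−2) − 9) = 13/11.
g(1) = −2, g(13/11) = −828/1331. t_3 = (13/11) − (−828/1331)·((13/11) − 1)/((−828/1331) − (−2)) = 1159/917.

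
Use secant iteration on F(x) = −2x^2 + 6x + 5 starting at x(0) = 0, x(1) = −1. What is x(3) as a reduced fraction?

F(0) = 5, F(−1) = −3. x(2) = (−1) − (−3)·((−1) − 0)/((−3) − 5) = −5/8.
F(−1) = −3, F(−5/8) = 15/32. x(3) = (−5/8) − (15/32)·((−5/8) − (−1))/((15/32) − (−3)) = −25/37.

−25/37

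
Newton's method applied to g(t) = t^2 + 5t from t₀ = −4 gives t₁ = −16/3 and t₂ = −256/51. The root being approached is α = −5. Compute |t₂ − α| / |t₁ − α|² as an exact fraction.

3/17

t₁ − α = −16/3 − (−5) = −16/3 + 5 = −1/3, so |t₁ − α| = 1/3.
t₂ − α = −256/51 − (−5) = −256/51 + 5 = −1/51, so |t₂ − α| = 1/51.
|t₁ − α|² = 1/9.
Ratio = (1/51) / (1/9) = 3/17.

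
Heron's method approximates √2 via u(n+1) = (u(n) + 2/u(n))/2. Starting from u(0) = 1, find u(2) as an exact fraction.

17/12

u(1) = (1 + 2/1)/2 = 3/2.
u(2) = (3/2 + 2/(3/2))/2 = 17/12.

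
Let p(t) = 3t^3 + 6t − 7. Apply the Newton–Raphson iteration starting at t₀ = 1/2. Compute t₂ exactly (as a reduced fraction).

143435/167013

p'(t) = 9t^2 + 6.
p(1/2) = −29/8, p'(1/2) = 33/4, so t₁ = (1/2) − (−29/8)/(33/4) = 31/33.
p(31/33) = 13456/11979, p'(31/33) = 1687/121, so t₂ = (31/33) − (13456/11979)/(1687/121) = 143435/167013.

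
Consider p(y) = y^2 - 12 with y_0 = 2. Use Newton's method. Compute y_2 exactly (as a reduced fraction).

p'(y) = 2y.
p(2) = -8, p'(2) = 4, so y_1 = 2 - (-8)/4 = 4.
p(4) = 4, p'(4) = 8, so y_2 = 4 - 4/8 = 7/2.

7/2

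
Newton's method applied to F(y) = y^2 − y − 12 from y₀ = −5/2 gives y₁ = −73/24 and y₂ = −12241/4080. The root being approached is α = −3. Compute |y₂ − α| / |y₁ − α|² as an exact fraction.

12/85

y₁ − α = −73/24 − (−3) = −73/24 + 3 = −1/24, so |y₁ − α| = 1/24.
y₂ − α = −12241/4080 − (−3) = −12241/4080 + 3 = −1/4080, so |y₂ − α| = 1/4080.
|y₁ − α|² = 1/576.
Ratio = (1/4080) / (1/576) = 12/85.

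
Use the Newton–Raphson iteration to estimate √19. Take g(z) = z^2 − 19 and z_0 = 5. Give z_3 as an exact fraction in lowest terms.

g'(z) = 2z.
g(5) = 6, g'(5) = 10, so z_1 = 5 − 6/10 = 22/5.
g(22/5) = 9/25, g'(22/5) = 44/5, so z_2 = (22/5) − (9/25)/(44/5) = 959/220.
g(959/220) = 81/48400, g'(959/220) = 959/110, so z_3 = (959/220) − (81/48400)/(959/110) = 1839281/421960.

1839281/421960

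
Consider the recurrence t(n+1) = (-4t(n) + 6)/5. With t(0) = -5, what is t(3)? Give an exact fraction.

t(1) = (-4·(-5) + 6)/5 = 26/5.
t(2) = (-4·(26/5) + 6)/5 = -74/25.
t(3) = (-4·(-74/25) + 6)/5 = 446/125.

446/125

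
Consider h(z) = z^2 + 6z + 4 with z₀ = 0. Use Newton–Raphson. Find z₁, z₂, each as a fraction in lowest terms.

h'(z) = 2z + 6.
h(0) = 4, h'(0) = 6, so z₁ = 0 - 4/6 = -2/3.
h(-2/3) = 4/9, h'(-2/3) = 14/3, so z₂ = (-2/3) - (4/9)/(14/3) = -16/21.

z₁ = -2/3, z₂ = -16/21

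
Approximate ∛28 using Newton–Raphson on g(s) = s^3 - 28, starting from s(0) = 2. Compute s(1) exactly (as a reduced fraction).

g'(s) = 3s^2.
g(2) = -20, g'(2) = 12, so s(1) = 2 - (-20)/12 = 11/3.

11/3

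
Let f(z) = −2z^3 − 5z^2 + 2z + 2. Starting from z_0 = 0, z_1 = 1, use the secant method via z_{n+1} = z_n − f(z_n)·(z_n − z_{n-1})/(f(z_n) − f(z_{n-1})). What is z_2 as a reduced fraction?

2/5

f(0) = 2, f(1) = −3. z_2 = 1 − (−3)·(1 − 0)/((−3) − 2) = 2/5.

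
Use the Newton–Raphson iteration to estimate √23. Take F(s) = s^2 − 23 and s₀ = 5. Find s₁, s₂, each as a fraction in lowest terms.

F'(s) = 2s.
F(5) = 2, F'(5) = 10, so s₁ = 5 − 2/10 = 24/5.
F(24/5) = 1/25, F'(24/5) = 48/5, so s₂ = (24/5) − (1/25)/(48/5) = 1151/240.

s₁ = 24/5, s₂ = 1151/240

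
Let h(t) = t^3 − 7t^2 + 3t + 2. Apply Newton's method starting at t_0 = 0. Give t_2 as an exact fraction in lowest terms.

−154/369

h'(t) = 3t^2 − 14t + 3.
h(0) = 2, h'(0) = 3, so t_1 = 0 − 2/3 = −2/3.
h(−2/3) = −92/27, h'(−2/3) = 41/3, so t_2 = (−2/3) − (−92/27)/(41/3) = −154/369.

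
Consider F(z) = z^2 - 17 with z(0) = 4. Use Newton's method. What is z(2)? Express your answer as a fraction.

F'(z) = 2z.
F(4) = -1, F'(4) = 8, so z(1) = 4 - (-1)/8 = 33/8.
F(33/8) = 1/64, F'(33/8) = 33/4, so z(2) = (33/8) - (1/64)/(33/4) = 2177/528.

2177/528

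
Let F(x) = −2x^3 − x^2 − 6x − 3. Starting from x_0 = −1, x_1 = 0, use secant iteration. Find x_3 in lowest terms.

−49/97

F(−1) = 4, F(0) = −3. x_2 = 0 − (−3)·(0 − (−1))/((−3) − 4) = −3/7.
F(0) = −3, F(−3/7) = −156/343. x_3 = (−3/7) − (−156/343)·((−3/7) − 0)/((−156/343) − (−3)) = −49/97.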